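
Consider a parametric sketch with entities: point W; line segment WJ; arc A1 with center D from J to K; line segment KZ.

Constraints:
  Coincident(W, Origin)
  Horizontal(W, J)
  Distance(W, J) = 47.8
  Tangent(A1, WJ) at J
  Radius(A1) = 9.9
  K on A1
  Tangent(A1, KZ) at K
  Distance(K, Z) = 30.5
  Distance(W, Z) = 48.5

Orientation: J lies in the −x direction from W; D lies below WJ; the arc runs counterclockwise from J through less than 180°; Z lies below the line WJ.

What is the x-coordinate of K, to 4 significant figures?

-54.24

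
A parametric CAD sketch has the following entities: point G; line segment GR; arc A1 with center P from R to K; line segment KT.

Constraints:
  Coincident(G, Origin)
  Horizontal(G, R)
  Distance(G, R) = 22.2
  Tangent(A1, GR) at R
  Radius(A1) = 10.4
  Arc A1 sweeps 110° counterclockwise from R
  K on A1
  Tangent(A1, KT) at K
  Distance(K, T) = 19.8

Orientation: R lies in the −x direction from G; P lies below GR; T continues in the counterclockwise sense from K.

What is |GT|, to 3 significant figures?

41.2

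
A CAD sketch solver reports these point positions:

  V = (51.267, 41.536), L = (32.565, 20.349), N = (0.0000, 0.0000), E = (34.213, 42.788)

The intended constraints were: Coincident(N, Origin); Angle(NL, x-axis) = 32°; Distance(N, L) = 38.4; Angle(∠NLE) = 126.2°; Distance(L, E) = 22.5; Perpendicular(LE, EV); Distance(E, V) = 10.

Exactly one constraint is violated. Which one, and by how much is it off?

Distance(E, V) = 10 — off by 7.10.

N = (0.00, 0.00) ✓; NL at 32.00° ✓; |NL| = 38.40 ✓; ∠NLE = 126.2° ✓; |LE| = 22.50 ✓; ∠(LE, EV) = 90.00° ✓; |EV| = 17.10 ✗.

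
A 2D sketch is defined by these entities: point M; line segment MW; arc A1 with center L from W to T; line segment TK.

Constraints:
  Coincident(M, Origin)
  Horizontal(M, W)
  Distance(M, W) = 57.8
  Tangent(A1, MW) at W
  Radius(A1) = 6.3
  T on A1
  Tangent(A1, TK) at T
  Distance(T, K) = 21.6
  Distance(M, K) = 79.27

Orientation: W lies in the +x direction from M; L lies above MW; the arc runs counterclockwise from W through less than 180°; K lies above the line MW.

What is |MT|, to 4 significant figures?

62.37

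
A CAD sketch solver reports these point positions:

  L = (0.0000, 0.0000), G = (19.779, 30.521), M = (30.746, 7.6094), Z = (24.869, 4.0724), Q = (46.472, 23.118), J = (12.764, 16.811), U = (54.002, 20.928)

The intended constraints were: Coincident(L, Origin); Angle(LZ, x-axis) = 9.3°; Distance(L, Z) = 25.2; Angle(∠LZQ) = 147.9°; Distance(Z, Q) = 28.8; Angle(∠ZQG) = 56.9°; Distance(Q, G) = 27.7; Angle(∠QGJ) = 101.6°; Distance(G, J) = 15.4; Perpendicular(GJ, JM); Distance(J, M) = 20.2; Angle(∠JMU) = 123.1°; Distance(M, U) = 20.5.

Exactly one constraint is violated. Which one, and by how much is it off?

Distance(M, U) = 20.5 — off by 6.30.

L = (0.00, 0.00) ✓; LZ at 9.300° ✓; |LZ| = 25.20 ✓; ∠LZQ = 147.9° ✓; |ZQ| = 28.80 ✓; ∠ZQG = 56.90° ✓; |QG| = 27.70 ✓; ∠QGJ = 101.6° ✓; |GJ| = 15.40 ✓; ∠(GJ, JM) = 90.00° ✓; |JM| = 20.20 ✓; ∠JMU = 123.1° ✓; |MU| = 26.80 ✗.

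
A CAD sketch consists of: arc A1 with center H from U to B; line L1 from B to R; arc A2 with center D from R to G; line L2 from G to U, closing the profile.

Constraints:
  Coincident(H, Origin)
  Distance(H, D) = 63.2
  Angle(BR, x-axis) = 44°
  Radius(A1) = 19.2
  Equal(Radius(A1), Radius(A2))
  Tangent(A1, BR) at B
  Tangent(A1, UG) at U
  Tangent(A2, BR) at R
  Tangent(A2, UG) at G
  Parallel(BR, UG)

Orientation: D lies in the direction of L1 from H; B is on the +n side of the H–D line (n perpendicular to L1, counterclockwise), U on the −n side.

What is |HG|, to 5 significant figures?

66.052

The slot axis is L1's direction at 44.0°, so u = (cos 44.0°, sin 44.0°) = (0.71934, 0.69466) and n = (−sin 44.0°, cos 44.0°) = (-0.69466, 0.71934). H is at the origin and D lies 63.2 along u from H, so D = 63.2·u = (45.462, 43.902). Tangency of A1 to both parallel lines with radius 19.2 puts B and U at H ± 19.2·n: B = (-13.337, 13.811), U = (13.337, -13.811). Equal radii place R and G the same way about D: R = D + 19.2·n = (32.125, 57.714), G = D − 19.2·n = (58.800, 30.091). Then |HG| = |G − H| = 66.052.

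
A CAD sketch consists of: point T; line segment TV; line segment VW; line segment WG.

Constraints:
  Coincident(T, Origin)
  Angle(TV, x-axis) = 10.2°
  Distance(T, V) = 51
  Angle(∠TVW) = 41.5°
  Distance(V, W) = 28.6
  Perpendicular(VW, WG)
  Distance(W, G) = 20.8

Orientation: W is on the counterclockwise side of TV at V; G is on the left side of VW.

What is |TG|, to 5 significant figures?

16.153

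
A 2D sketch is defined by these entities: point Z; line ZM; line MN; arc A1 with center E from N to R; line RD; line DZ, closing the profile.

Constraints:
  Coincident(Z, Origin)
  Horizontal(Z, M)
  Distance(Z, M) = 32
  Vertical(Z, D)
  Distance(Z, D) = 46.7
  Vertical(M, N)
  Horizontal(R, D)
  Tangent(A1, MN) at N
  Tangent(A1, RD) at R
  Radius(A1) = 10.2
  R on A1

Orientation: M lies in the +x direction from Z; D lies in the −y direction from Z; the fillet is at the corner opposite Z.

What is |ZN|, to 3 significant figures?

48.5

Z is at the origin; Z and M share the same y with |ZM| = 32.0 and M on the +x side, so M = (32.0, 0.00). ZD is vertical with |ZD| = 46.7 and D on the −y side, so D = (0.00, -46.7). The virtual corner opposite Z is at (32.0, -46.7). The tangent condition forces EN to be normal to MN and tangency of A1 to RD means the radius ER is perpendicular to RD, with radius 10.2, so the center E sits 10.2 in from both sides at E = (21.8, -36.5). That places the tangent points at N = (32.0, -36.5) on MN and R = (21.8, -46.7) on RD. Then |ZN| = |N − Z| = 48.5.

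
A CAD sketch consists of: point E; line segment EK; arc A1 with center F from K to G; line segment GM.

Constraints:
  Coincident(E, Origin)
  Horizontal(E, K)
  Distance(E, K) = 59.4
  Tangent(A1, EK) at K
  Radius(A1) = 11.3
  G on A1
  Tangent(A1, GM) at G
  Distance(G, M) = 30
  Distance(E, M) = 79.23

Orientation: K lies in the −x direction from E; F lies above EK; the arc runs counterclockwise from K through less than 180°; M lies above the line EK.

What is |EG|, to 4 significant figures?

53.07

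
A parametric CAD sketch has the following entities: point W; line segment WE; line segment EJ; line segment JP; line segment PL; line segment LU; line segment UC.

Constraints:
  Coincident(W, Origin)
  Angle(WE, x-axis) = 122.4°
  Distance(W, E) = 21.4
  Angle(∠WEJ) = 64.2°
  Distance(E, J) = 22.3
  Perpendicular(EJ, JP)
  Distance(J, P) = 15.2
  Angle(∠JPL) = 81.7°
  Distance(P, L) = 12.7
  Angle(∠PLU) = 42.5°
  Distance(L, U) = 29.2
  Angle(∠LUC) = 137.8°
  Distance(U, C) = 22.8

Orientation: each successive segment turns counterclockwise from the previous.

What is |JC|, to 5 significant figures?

34.162

W is at the origin; WE runs at 122.4° with length 21.4, so E = (-11.467, 18.069). ∠WEJ = 64.2° gives EJ at -121.80° from the x-axis; with |EJ| = 22.3, J = (-23.218, -0.88399). EJ ⟂ JP, so JP runs at -31.800°; with |JP| = 15.2, P = (-10.299, -8.8937). ∠JPL = 81.7° gives PL at 66.500° from the x-axis; with |PL| = 12.7, L = (-5.2353, 2.7529). ∠PLU = 42.5° gives LU at -156.00° from the x-axis; with |LU| = 29.2, U = (-31.911, -9.1238). ∠LUC = 137.8° gives UC at -113.80° from the x-axis; with |UC| = 22.8, C = (-41.112, -29.985). Then |JC| = |C − J| = 34.162.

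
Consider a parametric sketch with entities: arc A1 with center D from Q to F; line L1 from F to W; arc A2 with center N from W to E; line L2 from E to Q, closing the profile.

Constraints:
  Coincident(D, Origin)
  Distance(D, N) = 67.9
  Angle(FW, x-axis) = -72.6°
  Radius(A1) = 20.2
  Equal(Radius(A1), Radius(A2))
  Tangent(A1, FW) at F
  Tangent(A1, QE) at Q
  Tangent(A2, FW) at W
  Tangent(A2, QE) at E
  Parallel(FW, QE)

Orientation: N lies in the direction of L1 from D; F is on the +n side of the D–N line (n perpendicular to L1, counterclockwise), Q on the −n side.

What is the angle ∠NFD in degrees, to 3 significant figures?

73.4°

D is at the origin and N lies 67.9 along u from D, so N = 67.9·u = (20.3, -64.8). Tangency of A1 to both parallel lines with radius 20.2 puts F and Q at D ± 20.2·n: F = (19.3, 6.04), Q = (-19.3, -6.04). Then cos ∠NFD = FN·FD / (|FN||FD|), giving 73.4°.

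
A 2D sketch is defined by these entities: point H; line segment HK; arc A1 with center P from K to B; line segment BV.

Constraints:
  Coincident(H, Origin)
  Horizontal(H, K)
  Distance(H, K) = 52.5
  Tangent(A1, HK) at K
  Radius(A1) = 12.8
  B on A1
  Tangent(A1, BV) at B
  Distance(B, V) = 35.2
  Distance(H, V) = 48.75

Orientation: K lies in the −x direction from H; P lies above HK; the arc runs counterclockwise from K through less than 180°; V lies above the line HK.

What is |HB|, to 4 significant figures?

41.43

Checks: |PB| = 12.80 ✓; ∠(PB, BV) = 90.00° ✓; |BV| = 35.20 ✓; |HV| = 48.75 ✓.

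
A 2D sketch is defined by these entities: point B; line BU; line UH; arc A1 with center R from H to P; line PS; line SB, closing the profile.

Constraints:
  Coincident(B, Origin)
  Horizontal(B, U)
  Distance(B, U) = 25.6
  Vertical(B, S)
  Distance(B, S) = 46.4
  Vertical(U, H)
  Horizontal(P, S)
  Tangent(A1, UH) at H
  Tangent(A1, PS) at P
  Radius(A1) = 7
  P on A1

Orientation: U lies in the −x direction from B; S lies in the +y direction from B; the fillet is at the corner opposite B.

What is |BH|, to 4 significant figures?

46.99

The virtual corner opposite B is at (-25.60, 46.40). A1 meets UH tangentially, so RH is at right angles to UH and tangency of A1 to PS means the radius RP is perpendicular to PS, with radius 7.0, so the center R sits 7.0 in from both sides at R = (-18.60, 39.40). That places the tangent points at H = (-25.60, 39.40) on UH and P = (-18.60, 46.40) on PS. Then |BH| = |H − B| = 46.99.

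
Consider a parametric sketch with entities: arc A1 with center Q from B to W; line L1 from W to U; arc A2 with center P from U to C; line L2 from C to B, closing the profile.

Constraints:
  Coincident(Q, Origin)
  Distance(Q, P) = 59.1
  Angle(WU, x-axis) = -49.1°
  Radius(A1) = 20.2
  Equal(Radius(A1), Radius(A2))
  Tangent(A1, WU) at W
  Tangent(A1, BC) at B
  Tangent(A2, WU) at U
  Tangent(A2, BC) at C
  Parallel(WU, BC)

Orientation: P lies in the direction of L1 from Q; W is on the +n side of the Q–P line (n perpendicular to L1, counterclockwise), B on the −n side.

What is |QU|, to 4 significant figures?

62.46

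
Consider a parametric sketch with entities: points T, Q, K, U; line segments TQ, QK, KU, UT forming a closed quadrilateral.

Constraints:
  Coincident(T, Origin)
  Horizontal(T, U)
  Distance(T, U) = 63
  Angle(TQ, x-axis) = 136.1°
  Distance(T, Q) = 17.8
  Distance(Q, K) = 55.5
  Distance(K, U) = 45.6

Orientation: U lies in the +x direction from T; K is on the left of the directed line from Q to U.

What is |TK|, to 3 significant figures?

52.4

Checks: |QK| = 55.50 ✓; |KU| = 45.60 ✓.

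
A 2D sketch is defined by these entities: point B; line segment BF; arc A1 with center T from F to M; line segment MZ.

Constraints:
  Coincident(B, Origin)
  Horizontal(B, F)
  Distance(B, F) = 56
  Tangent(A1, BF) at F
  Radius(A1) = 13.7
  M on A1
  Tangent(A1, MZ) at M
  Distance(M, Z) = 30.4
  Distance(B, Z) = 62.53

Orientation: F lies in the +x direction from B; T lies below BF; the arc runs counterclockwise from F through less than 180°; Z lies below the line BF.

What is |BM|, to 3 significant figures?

44.7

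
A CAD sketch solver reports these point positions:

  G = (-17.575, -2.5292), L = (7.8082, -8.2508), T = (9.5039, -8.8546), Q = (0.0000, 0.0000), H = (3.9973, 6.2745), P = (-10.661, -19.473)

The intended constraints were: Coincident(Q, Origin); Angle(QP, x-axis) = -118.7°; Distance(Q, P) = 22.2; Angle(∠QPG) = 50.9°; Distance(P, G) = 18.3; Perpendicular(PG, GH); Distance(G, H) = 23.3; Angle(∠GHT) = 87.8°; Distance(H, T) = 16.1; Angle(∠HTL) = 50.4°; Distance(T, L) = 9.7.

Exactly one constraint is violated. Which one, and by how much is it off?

Distance(T, L) = 9.7 — off by 7.90.

Q = (0.00, 0.00) ✓; QP at -118.7° ✓; |QP| = 22.20 ✓; ∠QPG = 50.90° ✓; |PG| = 18.30 ✓; ∠(PG, GH) = 90.00° ✓; |GH| = 23.30 ✓; ∠GHT = 87.80° ✓; |HT| = 16.10 ✓; ∠HTL = 50.40° ✓; |TL| = 1.800 ✗.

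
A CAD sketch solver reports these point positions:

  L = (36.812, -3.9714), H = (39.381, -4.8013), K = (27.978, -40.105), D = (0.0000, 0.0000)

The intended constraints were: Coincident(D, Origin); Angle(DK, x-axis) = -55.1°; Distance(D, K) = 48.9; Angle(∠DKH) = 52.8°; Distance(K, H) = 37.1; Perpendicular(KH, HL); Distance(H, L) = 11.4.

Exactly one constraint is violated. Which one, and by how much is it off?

Distance(H, L) = 11.4 — off by 8.70.

D = (0.00, 0.00) ✓; DK at -55.10° ✓; |DK| = 48.90 ✓; ∠DKH = 52.80° ✓; |KH| = 37.10 ✓; ∠(KH, HL) = 90.00° ✓; |HL| = 2.700 ✗.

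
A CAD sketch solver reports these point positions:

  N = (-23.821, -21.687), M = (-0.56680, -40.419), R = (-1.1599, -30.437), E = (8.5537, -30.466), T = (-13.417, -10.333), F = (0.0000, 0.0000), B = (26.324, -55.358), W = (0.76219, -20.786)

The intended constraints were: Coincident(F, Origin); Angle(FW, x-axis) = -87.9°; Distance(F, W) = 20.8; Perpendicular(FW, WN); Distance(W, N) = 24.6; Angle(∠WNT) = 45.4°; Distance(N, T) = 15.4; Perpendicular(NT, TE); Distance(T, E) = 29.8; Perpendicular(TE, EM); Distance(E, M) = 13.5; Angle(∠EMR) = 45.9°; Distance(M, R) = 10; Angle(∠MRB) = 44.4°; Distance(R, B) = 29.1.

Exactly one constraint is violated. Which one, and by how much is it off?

Distance(R, B) = 29.1 — off by 8.00.

F = (0.00, 0.00) ✓; FW at -87.90° ✓; |FW| = 20.80 ✓; ∠(FW, WN) = 90.00° ✓; |WN| = 24.60 ✓; ∠WNT = 45.40° ✓; |NT| = 15.40 ✓; ∠(NT, TE) = 90.00° ✓; |TE| = 29.80 ✓; ∠(TE, EM) = 90.00° ✓; |EM| = 13.50 ✓; ∠EMR = 45.90° ✓; |MR| = 10.00 ✓; ∠MRB = 44.40° ✓; |RB| = 37.10 ✗.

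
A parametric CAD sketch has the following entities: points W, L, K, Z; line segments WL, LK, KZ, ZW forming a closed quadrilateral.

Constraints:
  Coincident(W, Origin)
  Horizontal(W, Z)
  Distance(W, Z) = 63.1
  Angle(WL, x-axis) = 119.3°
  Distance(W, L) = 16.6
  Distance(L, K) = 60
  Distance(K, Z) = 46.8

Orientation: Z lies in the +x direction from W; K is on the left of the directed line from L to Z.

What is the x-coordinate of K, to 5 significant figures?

44.656

W is at the origin; WZ is horizontal with |WZ| = 63.1 and Z in +x, so Z = (63.1, 0). WL runs at 119.3° with |WL| = 16.6, so L = (-8.1237, 14.476). K is determined by |LK| = 60.0 and |KZ| = 46.8 together: it lies at the intersection of circle(L, 60.0) and circle(Z, 46.8). With |LZ| = 72.680, the foot of the radical line on LZ is 46.038 from L and the perpendicular offset is √(60.0² − 46.038²) = 38.477. Taking the left-of-LZ solution: K = (44.656, 43.012).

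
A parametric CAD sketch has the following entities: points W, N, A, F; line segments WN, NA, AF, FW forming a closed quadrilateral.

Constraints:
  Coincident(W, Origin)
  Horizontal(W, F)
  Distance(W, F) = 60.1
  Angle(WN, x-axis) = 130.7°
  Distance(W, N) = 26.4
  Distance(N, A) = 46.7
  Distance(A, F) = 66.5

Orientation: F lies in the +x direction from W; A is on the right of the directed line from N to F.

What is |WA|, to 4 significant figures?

24.17

W is at the origin; WF is horizontal with |WF| = 60.1 and F in +x, so F = (60.1, 0). WN runs at 130.7° with |WN| = 26.4, so N = (-17.22, 20.01). A is determined by |NA| = 46.7 and |AF| = 66.5 together: it lies at the intersection of circle(N, 46.7) and circle(F, 66.5). With |NF| = 79.86, the foot of the radical line on NF is 25.90 from N and the perpendicular offset is √(46.7² − 25.90²) = 38.86. Taking the right-of-NF solution: A = (-1.881, -24.10).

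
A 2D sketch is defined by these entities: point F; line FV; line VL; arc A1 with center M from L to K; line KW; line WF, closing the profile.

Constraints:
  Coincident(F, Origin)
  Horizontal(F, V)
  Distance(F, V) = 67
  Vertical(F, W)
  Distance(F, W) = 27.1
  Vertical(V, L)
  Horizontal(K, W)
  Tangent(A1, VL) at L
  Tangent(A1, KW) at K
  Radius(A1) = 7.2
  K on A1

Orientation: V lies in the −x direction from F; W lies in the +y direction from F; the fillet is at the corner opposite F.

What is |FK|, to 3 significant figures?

65.7

F is at the origin; FV is horizontal with |FV| = 67.0 and V on the −x side, so V = (-67.0, 0.00). F and W share the same x with |FW| = 27.1 and W on the +y side, so W = (0.00, 27.1). The virtual corner opposite F is at (-67.0, 27.1). Since A1 is tangent to VL there, ML ⟂ VL and A1 meets KW tangentially, so MK is at right angles to KW, with radius 7.2, so the center M sits 7.2 in from both sides at M = (-59.8, 19.9). That places the tangent points at L = (-67.0, 19.9) on VL and K = (-59.8, 27.1) on KW. Then |FK| = |K − F| = 65.7.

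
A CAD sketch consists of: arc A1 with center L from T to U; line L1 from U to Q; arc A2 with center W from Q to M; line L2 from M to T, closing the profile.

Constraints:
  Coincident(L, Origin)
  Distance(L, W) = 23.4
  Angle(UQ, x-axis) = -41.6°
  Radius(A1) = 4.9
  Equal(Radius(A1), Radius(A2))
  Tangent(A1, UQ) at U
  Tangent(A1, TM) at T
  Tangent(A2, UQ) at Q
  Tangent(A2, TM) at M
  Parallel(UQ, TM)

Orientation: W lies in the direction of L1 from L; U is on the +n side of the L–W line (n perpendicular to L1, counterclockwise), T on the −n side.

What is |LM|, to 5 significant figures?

23.908

The slot axis is L1's direction at -41.6°, so u = (cos -41.6°, sin -41.6°) = (0.74780, -0.66393) and n = (−sin -41.6°, cos -41.6°) = (0.66393, 0.74780). L is at the origin and W lies 23.4 along u from L, so W = 23.4·u = (17.498, -15.536). Tangency of A1 to both parallel lines with radius 4.9 puts U and T at L ± 4.9·n: U = (3.2532, 3.6642), T = (-3.2532, -3.6642). Equal radii place Q and M the same way about W: Q = W + 4.9·n = (20.752, -11.872), M = W − 4.9·n = (14.245, -19.200). Then |LM| = |M − L| = 23.908.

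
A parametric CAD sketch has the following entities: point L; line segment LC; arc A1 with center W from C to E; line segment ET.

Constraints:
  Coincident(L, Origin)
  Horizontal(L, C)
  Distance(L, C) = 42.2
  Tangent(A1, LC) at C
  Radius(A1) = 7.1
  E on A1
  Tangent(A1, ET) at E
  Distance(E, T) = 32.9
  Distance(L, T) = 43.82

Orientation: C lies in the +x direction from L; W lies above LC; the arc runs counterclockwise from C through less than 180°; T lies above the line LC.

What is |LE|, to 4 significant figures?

48.88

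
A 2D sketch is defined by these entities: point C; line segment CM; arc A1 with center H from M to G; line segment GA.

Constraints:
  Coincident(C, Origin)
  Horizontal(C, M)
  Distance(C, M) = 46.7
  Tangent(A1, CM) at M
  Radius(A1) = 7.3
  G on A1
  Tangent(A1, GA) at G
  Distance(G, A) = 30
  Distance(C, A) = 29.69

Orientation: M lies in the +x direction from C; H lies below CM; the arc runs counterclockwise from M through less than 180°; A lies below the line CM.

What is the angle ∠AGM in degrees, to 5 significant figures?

158.70°

Checks: ∠(HM, MC) = 90.00° ✓; |HM| = 7.300 ✓; |HG| = 7.300 ✓; ∠(HG, GA) = 90.00° ✓; |GA| = 30.00 ✓; |CA| = 29.69 ✓.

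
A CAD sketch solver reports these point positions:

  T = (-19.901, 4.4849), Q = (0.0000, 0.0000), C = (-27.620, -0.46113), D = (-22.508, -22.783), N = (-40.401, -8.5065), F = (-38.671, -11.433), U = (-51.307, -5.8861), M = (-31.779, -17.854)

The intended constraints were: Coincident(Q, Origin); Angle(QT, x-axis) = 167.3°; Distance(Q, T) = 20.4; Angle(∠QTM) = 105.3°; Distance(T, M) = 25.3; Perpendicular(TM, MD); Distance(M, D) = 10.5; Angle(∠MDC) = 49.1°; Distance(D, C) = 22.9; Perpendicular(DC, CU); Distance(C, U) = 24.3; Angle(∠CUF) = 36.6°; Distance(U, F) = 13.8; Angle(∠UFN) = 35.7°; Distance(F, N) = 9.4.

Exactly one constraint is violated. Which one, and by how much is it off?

Distance(F, N) = 9.4 — off by 6.00.

Q = (0.00, 0.00) ✓; QT at 167.3° ✓; |QT| = 20.40 ✓; ∠QTM = 105.3° ✓; |TM| = 25.30 ✓; ∠(TM, MD) = 90.00° ✓; |MD| = 10.50 ✓; ∠MDC = 49.10° ✓; |DC| = 22.90 ✓; ∠(DC, CU) = 90.00° ✓; |CU| = 24.30 ✓; ∠CUF = 36.60° ✓; |UF| = 13.80 ✓; ∠UFN = 35.71° ✓; |FN| = 3.400 ✗.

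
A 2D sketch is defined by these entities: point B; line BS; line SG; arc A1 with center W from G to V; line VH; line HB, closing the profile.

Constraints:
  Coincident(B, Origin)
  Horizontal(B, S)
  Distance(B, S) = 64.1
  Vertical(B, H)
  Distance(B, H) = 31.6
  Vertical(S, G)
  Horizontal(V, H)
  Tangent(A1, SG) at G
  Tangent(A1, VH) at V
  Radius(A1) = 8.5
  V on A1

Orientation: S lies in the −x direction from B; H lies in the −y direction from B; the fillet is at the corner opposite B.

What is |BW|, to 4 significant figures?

60.21

B and H share the same x with |BH| = 31.6 and H on the −y side, so H = (0.000, -31.60). The virtual corner opposite B is at (-64.10, -31.60). A1 meets SG tangentially, so WG is at right angles to SG and tangency of A1 to VH means the radius WV is perpendicular to VH, with radius 8.5, so the center W sits 8.5 in from both sides at W = (-55.60, -23.10). Then |BW| = |W − B| = 60.21.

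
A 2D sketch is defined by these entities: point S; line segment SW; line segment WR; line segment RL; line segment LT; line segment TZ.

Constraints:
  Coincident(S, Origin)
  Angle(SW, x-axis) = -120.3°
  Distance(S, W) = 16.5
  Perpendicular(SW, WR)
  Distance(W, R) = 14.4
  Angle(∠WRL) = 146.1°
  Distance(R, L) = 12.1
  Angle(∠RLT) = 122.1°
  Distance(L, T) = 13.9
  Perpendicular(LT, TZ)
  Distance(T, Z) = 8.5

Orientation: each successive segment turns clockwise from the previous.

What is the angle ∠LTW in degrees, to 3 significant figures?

51.1°

S is at the origin; SW runs at -120.3° with length 16.5, so W = (-8.32, -14.2). SW ⟂ WR, so WR runs at 150°; with |WR| = 14.4, R = (-20.8, -6.98). ∠WRL = 146.1° gives RL at 116° from the x-axis; with |RL| = 12.1, L = (-26.0, 3.91). ∠RLT = 122.1° gives LT at 57.9° from the x-axis; with |LT| = 13.9, T = (-18.6, 15.7). Then cos ∠LTW = TL·TW / (|TL||TW|), giving 51.1°.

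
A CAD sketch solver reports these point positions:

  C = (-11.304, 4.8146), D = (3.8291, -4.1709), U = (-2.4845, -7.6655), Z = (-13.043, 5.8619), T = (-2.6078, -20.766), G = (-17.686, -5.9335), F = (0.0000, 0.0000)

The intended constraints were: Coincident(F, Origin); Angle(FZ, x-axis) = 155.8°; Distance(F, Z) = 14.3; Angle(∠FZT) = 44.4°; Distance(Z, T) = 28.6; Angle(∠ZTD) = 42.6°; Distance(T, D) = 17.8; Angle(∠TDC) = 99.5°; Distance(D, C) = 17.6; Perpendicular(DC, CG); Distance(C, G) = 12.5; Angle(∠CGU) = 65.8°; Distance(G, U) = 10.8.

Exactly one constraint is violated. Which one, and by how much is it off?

Distance(G, U) = 10.8 — off by 4.50.

F = (0.00, 0.00) ✓; FZ at 155.8° ✓; |FZ| = 14.30 ✓; ∠FZT = 44.40° ✓; |ZT| = 28.60 ✓; ∠ZTD = 42.60° ✓; |TD| = 17.80 ✓; ∠TDC = 99.50° ✓; |DC| = 17.60 ✓; ∠(DC, CG) = 90.00° ✓; |CG| = 12.50 ✓; ∠CGU = 65.80° ✓; |GU| = 15.30 ✗.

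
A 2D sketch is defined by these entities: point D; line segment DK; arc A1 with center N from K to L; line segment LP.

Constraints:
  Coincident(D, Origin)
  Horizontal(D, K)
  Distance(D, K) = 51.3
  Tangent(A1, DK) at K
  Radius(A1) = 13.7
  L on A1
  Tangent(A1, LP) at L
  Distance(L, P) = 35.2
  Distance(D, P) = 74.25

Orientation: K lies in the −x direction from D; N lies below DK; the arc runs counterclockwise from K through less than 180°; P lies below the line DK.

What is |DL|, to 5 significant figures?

66.784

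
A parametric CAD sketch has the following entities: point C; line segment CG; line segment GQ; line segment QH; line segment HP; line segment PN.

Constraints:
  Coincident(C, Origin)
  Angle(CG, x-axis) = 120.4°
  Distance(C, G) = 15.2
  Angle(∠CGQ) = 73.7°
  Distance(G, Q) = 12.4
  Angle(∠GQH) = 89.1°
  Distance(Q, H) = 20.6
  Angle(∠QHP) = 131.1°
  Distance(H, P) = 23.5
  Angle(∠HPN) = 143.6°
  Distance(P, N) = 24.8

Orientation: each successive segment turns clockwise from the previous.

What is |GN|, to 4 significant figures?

48.34

C is at the origin; CG runs at 120.4° with length 15.2, so G = (-7.692, 13.11). ∠CGQ = 73.7° gives GQ at 14.10° from the x-axis; with |GQ| = 12.4, Q = (4.335, 16.13). ∠GQH = 89.1° gives QH at -76.80° from the x-axis; with |QH| = 20.6, H = (9.039, -3.925). ∠QHP = 131.1° gives HP at -125.7° from the x-axis; with |HP| = 23.5, P = (-4.674, -23.01). ∠HPN = 143.6° gives PN at -162.1° from the x-axis; with |PN| = 24.8, N = (-28.27, -30.63). Then |GN| = |N − G| = 48.34.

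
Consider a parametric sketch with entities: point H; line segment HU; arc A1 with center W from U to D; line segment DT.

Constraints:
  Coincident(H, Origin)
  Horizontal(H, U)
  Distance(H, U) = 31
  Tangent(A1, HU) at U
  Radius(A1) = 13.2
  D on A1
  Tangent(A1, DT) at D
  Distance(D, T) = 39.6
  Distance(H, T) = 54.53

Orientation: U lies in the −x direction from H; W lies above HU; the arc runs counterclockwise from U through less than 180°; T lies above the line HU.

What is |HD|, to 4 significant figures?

21.81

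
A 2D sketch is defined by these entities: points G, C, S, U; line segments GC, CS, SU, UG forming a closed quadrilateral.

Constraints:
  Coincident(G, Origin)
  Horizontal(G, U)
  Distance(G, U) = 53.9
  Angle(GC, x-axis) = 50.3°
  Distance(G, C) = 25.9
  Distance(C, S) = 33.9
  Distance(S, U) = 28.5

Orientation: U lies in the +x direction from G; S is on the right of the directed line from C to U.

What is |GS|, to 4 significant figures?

30.48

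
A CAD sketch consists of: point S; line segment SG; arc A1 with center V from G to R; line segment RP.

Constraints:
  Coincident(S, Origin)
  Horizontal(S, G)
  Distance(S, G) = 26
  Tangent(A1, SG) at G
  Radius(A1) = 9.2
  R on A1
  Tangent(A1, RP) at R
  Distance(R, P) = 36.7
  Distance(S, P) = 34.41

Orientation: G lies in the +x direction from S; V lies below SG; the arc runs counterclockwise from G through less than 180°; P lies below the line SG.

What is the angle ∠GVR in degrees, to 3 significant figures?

55.7°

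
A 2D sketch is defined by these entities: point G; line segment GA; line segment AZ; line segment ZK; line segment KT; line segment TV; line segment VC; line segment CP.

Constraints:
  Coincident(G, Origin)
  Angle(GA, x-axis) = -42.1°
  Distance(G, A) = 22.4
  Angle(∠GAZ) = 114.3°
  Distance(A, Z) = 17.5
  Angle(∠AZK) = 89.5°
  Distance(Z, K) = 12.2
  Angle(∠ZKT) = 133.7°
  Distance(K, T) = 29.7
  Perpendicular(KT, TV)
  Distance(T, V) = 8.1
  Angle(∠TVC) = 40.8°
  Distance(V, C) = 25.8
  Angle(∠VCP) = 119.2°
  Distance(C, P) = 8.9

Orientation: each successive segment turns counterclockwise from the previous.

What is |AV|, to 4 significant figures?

28.37

∠ZKT = 133.7° gives KT at 160.4° from the x-axis; with |KT| = 29.7, T = (-0.3041, 13.09). The perpendicularity gives TV at right angles to KT, so TV runs at -109.6°; with |TV| = 8.1, V = (-3.021, 5.457). Then |AV| = |V − A| = 28.37.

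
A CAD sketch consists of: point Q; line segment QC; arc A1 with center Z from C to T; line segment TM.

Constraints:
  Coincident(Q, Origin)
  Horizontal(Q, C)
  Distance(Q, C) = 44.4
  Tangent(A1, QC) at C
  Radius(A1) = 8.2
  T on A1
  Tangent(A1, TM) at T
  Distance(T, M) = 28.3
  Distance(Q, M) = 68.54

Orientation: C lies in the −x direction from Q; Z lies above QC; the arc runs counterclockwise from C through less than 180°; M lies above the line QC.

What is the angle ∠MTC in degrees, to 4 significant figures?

111.0°

Q is at the origin; QC is horizontal with |QC| = 44.4 and C on the −x side, so C = (-44.40, 0.000). The tangent condition forces ZC to be normal to QC, so Z = C + (0, 8.2) = (-44.40, 8.200). Since ZT ⟂ TM (tangency), |ZM| = √(8.2² + 28.3²) = 29.46 regardless of where T sits on A1. So M lies on both circle(Q, 68.54) and circle(Z, 29.46); the above-QC intersection is M = (-59.95, 33.23). T is the foot of the tangent from M: T = (-38.91, 14.29).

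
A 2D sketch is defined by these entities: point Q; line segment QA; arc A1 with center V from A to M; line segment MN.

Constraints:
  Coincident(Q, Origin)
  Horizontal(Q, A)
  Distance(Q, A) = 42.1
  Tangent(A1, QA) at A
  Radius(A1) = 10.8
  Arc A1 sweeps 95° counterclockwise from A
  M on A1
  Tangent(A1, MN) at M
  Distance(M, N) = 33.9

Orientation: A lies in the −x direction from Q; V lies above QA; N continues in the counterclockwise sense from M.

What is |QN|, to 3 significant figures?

57.0

Q is at the origin; QA is horizontal with |QA| = 42.1 and A on the −x side, so A = (-42.1, 0.00). Since A1 is tangent to QA there, VA ⟂ QA, so V = A + (0, 10.8) = (-42.1, 10.8). On A1, A sits at bearing -90° from V; a 95° counterclockwise sweep puts M at bearing 5°, so M = V + 10.8·(cos 5°, sin 5°) = (-31.3, 11.7). Since A1 is tangent to MN there, VM ⟂ MN, so MN runs along (−sin 5°, cos 5°); with |MN| = 33.9, N = (-34.3, 45.5). Then |QN| = |N − Q| = 57.0.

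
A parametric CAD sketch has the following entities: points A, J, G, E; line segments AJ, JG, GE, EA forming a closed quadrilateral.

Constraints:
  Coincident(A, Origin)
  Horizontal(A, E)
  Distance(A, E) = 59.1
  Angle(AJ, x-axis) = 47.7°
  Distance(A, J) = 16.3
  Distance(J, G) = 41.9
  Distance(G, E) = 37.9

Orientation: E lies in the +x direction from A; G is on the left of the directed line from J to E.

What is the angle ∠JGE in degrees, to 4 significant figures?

76.71°

Checks: |JG| = 41.90 ✓; |GE| = 37.90 ✓.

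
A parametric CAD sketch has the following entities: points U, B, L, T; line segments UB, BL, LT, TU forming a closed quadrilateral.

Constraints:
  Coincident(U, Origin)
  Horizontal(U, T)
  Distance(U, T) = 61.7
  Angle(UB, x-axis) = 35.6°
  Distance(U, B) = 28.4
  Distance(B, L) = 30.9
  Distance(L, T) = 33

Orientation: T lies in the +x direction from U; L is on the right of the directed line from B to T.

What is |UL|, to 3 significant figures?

34.1

U is at the origin; UT is horizontal with |UT| = 61.7 and T in +x, so T = (61.7, 0). UB runs at 35.6° with |UB| = 28.4, so B = (23.1, 16.5). L is determined by |BL| = 30.9 and |LT| = 33.0 together: it lies at the intersection of circle(B, 30.9) and circle(T, 33.0). With |BT| = 42.0, the foot of the radical line on BT is 19.4 from B and the perpendicular offset is √(30.9² − 19.4²) = 24.0. Taking the right-of-BT solution: L = (31.5, -13.2).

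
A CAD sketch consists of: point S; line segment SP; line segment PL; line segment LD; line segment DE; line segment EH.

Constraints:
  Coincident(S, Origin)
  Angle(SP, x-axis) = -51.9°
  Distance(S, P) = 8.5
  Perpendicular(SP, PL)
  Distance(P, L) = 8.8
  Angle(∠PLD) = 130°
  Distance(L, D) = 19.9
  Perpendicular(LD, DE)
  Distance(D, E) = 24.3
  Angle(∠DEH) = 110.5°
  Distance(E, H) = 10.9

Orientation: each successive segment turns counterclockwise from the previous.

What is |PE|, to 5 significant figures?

31.007

S is at the origin; SP runs at -51.9° with length 8.5, so P = (5.2448, -6.6889). SP is perpendicular to PL, so PL runs at 38.100°; with |PL| = 8.8, L = (12.170, -1.2590). ∠PLD = 130.0° gives LD at 88.100° from the x-axis; with |LD| = 19.9, D = (12.830, 18.630). The perpendicularity gives DE at right angles to LD, so DE runs at 178.10°; with |DE| = 24.3, E = (-11.457, 19.436). Then |PE| = |E − P| = 31.007.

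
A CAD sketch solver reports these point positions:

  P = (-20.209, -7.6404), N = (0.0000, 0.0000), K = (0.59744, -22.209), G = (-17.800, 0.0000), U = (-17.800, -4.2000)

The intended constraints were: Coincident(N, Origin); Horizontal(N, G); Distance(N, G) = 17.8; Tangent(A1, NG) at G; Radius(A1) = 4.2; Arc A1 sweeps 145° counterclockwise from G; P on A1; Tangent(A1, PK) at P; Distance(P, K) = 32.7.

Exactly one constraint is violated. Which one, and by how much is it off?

Distance(P, K) = 32.7 — off by 7.30.

N = (0.00, 0.00) ✓; N.y = 0.00, G.y = 0.00 ✓; |NG| = 17.80 ✓; ∠(UG, GN) = 90.00° ✓; |UG| = 4.200 ✓; bearing(U→P) − bearing(U→G) = 145.0° ✓; |UP| = 4.200 ✓; ∠(UP, PK) = 90.00° ✓; |PK| = 25.40 ✗.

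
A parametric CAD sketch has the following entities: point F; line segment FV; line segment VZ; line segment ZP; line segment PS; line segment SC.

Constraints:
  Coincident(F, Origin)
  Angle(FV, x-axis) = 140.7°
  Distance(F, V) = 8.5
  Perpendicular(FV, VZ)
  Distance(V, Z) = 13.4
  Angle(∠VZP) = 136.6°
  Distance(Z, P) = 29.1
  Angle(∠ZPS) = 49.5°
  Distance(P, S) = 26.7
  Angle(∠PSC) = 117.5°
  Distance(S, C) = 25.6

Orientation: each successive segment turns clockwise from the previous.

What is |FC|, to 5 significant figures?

9.3261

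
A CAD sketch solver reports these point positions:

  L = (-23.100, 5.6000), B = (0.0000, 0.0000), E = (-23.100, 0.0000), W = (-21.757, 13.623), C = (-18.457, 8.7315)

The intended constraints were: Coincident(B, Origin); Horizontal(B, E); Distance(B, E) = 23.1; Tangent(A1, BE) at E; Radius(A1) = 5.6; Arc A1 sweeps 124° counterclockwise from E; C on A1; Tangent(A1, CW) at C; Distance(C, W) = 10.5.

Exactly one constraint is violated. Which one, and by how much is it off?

Distance(C, W) = 10.5 — off by 4.60.

B = (0.00, 0.00) ✓; B.y = 0.00, E.y = 0.00 ✓; |BE| = 23.10 ✓; ∠(LE, EB) = 90.00° ✓; |LE| = 5.600 ✓; bearing(L→C) − bearing(L→E) = 124.0° ✓; |LC| = 5.600 ✓; ∠(LC, CW) = 89.99° ✓; |CW| = 5.901 ✗.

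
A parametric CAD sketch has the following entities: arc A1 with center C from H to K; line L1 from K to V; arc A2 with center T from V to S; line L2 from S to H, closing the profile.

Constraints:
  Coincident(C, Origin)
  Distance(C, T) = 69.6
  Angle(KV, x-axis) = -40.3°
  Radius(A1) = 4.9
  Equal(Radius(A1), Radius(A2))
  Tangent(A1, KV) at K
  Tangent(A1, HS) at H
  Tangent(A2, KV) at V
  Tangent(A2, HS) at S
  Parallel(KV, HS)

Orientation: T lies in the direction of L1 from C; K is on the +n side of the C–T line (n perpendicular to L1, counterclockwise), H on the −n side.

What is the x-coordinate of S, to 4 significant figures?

49.91

The slot axis is L1's direction at -40.3°, so u = (cos -40.3°, sin -40.3°) = (0.7627, -0.6468) and n = (−sin -40.3°, cos -40.3°) = (0.6468, 0.7627). C is at the origin and T lies 69.6 along u from C, so T = 69.6·u = (53.08, -45.02). Tangency of A1 to both parallel lines with radius 4.9 puts K and H at C ± 4.9·n: K = (3.169, 3.737), H = (-3.169, -3.737). Equal radii place V and S the same way about T: V = T + 4.9·n = (56.25, -41.28), S = T − 4.9·n = (49.91, -48.75). So S.x = 49.91.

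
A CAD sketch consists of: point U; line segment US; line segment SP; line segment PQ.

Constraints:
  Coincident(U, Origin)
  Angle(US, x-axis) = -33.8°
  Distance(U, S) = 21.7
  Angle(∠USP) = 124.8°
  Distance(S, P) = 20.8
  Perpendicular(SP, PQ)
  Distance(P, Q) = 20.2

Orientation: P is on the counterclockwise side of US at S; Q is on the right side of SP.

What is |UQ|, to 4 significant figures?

50.46

U is at the origin; US runs at -33.8° with length 21.7, so S = 21.7·(cos -33.8°, sin -33.8°) = (18.03, -12.07). ∠USP = 124.8°, so SP runs at -33.8° + (180° − 124.8°) = 21.40° from the x-axis; with |SP| = 20.8, P = S + 20.8·(cos 21.40°, sin 21.40°) = (37.40, -4.482). SP ⟂ PQ; with |PQ| = 20.2 on the right of SP, Q = P + 20.2·(0.3649, -0.9311) = (44.77, -23.29). Then |UQ| = |Q − U| = 50.46.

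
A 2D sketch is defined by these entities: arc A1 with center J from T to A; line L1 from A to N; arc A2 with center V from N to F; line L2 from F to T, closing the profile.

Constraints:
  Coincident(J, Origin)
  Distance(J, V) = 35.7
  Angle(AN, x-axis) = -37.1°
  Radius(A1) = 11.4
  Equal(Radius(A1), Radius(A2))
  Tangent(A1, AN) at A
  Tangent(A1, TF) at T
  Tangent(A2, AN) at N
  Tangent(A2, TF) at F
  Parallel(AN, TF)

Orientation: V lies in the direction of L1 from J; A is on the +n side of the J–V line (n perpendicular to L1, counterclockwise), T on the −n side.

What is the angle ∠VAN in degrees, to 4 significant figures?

17.71°

The slot axis is L1's direction at -37.1°, so u = (cos -37.1°, sin -37.1°) = (0.7976, -0.6032) and n = (−sin -37.1°, cos -37.1°) = (0.6032, 0.7976). J is at the origin and V lies 35.7 along u from J, so V = 35.7·u = (28.47, -21.53). Tangency of A1 to both parallel lines with radius 11.4 puts A and T at J ± 11.4·n: A = (6.877, 9.092), T = (-6.877, -9.092). Equal radii place N and F the same way about V: N = V + 11.4·n = (35.35, -12.44), F = V − 11.4·n = (21.60, -30.63). Then cos ∠VAN = AV·AN / (|AV||AN|), giving 17.71°.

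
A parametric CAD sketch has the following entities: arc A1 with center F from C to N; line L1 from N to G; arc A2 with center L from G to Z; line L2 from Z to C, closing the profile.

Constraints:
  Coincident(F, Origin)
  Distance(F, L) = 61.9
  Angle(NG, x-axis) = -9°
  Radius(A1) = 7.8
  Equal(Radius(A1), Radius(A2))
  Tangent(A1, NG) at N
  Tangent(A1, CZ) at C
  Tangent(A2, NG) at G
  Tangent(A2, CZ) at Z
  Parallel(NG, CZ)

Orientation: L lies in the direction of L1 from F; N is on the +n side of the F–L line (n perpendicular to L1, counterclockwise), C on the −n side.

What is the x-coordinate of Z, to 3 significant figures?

59.9

The slot axis is L1's direction at -9.0°, so u = (cos -9.0°, sin -9.0°) = (0.988, -0.156) and n = (−sin -9.0°, cos -9.0°) = (0.156, 0.988). F is at the origin and L lies 61.9 along u from F, so L = 61.9·u = (61.1, -9.68). Tangency of A1 to both parallel lines with radius 7.8 puts N and C at F ± 7.8·n: N = (1.22, 7.70), C = (-1.22, -7.70). Equal radii place G and Z the same way about L: G = L + 7.8·n = (62.4, -1.98), Z = L − 7.8·n = (59.9, -17.4). So Z.x = 59.9.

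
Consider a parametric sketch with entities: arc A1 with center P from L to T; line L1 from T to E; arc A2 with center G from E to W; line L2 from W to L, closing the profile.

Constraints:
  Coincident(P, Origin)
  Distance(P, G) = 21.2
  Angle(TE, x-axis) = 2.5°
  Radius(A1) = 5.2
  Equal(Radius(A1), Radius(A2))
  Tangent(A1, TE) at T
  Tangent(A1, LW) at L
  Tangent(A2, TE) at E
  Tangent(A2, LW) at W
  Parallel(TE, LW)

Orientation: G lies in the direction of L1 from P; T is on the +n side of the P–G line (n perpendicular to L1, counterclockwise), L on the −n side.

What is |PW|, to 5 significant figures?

21.828

The slot axis is L1's direction at 2.5°, so u = (cos 2.5°, sin 2.5°) = (0.99905, 0.043619) and n = (−sin 2.5°, cos 2.5°) = (-0.043619, 0.99905). P is at the origin and G lies 21.2 along u from P, so G = 21.2·u = (21.180, 0.92473). Tangency of A1 to both parallel lines with radius 5.2 puts T and L at P ± 5.2·n: T = (-0.22682, 5.1951), L = (0.22682, -5.1951). Equal radii place E and W the same way about G: E = G + 5.2·n = (20.953, 6.1198), W = G − 5.2·n = (21.407, -4.2703). Then |PW| = |W − P| = 21.828.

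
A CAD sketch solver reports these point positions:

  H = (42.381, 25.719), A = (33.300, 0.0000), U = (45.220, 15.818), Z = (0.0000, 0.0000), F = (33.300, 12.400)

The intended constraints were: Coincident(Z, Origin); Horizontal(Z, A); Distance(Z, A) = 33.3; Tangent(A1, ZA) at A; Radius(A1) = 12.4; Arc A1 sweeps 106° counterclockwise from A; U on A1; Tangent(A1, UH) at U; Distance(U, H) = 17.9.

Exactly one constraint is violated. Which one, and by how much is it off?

Distance(U, H) = 17.9 — off by 7.60.

Z = (0.00, 0.00) ✓; Z.y = 0.00, A.y = 0.00 ✓; |ZA| = 33.30 ✓; ∠(FA, AZ) = 90.00° ✓; |FA| = 12.40 ✓; bearing(F→U) − bearing(F→A) = 106.0° ✓; |FU| = 12.40 ✓; ∠(FU, UH) = 90.00° ✓; |UH| = 10.30 ✗.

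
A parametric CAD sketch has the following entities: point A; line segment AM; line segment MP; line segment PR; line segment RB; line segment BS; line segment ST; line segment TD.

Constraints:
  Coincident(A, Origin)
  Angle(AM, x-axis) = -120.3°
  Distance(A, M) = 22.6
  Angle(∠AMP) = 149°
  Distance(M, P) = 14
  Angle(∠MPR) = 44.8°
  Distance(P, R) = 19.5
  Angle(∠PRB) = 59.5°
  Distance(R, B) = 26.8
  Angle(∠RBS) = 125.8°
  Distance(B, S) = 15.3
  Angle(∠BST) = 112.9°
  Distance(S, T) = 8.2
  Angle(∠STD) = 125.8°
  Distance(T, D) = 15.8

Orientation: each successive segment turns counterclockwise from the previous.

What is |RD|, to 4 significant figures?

25.97

∠BST = 112.9° gives ST at -72.30° from the x-axis; with |ST| = 8.2, T = (-32.83, -30.98). ∠STD = 125.8° gives TD at -18.10° from the x-axis; with |TD| = 15.8, D = (-17.82, -35.88). Then |RD| = |D − R| = 25.97.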